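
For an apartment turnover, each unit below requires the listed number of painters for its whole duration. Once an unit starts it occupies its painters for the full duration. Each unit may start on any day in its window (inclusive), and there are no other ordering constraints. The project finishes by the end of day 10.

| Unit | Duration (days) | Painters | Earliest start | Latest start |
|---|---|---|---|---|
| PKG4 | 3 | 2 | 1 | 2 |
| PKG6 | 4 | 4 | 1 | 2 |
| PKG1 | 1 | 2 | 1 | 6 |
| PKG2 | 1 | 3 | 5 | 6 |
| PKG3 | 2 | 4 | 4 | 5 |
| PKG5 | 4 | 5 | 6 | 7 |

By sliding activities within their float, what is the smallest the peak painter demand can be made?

7

Early-start (PKG4@1, PKG6@1, PKG1@1, PKG2@5, PKG3@4, PKG5@6) gives peak 8: d1:8  d2:6  d3:6  d4:8  d5:7  d6:5  d7:5  d8:5  d9:5  d10:0.
Shift PKG1→4, PKG3→5, PKG5→7.
Schedule PKG4@1, PKG6@1, PKG1@4, PKG2@5, PKG3@5, PKG5@7: d1:6  d2:6  d3:6  d4:6  d5:7  d6:4  d7:5  d8:5  d9:5  d10:5 — peak 7.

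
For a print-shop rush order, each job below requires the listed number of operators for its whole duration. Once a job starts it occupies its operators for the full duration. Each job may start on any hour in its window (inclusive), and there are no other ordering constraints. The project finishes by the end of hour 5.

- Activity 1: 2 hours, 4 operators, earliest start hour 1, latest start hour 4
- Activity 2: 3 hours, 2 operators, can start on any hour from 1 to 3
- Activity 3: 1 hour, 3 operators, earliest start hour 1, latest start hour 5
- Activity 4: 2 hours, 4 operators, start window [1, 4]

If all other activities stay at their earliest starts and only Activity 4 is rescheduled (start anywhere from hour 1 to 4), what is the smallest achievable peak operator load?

9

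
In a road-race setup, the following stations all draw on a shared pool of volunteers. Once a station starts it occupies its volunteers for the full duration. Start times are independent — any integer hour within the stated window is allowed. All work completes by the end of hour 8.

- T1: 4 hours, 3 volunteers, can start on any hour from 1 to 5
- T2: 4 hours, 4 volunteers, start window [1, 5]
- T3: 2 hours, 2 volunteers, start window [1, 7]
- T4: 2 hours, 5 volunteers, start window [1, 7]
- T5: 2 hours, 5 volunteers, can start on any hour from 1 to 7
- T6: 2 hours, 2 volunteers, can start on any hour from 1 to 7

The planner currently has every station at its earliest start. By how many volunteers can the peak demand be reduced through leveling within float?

14

Early-start peak: h1:21  h2:21  h3:7  h4:7  h5:0  h6:0  h7:0  h8:0 ⇒ 21.
Leveled (T1@1, T2@1, T3@5, T4@5, T5@7, T6@7): h1:7  h2:7  h3:7  h4:7  h5:7  h6:7  h7:7  h8:7 ⇒ 7.
Reduction 21 − 7 = 14.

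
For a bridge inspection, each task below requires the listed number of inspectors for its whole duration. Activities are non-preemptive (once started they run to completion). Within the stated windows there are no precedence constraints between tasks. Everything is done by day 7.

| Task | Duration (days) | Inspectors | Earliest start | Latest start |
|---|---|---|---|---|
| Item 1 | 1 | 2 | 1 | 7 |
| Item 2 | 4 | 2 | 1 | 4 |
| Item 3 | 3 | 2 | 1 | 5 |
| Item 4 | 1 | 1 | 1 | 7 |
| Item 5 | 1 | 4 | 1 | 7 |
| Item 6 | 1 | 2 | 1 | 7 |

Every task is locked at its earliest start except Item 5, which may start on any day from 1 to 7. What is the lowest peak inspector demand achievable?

9

Item 5@1: d1:13  d2:4  d3:4  d4:2  d5:0  d6:0  d7:0 → peak 13
Item 5@2: d1:9  d2:8  d3:4  d4:2  d5:0  d6:0  d7:0 → peak 9
Item 5@3: d1:9  d2:4  d3:8  d4:2  d5:0  d6:0  d7:0 → peak 9
Item 5@4: d1:9  d2:4  d3:4  d4:6  d5:0  d6:0  d7:0 → peak 9
Item 5@5: d1:9  d2:4  d3:4  d4:2  d5:4  d6:0  d7:0 → peak 9
Item 5@6: d1:9  d2:4  d3:4  d4:2  d5:0  d6:4  d7:0 → peak 9
Item 5@7: d1:9  d2:4  d3:4  d4:2  d5:0  d6:0  d7:4 → peak 9
Best is Item 5@2, peak 9.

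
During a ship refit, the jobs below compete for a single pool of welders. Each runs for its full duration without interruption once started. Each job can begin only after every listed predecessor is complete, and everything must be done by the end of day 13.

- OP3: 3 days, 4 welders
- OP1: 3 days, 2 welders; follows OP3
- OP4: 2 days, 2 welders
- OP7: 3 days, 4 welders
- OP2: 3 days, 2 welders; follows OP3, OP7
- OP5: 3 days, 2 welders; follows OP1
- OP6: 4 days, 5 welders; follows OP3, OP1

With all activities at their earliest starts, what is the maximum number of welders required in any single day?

10

Early-start schedule: OP3@1, OP1@4, OP4@1, OP7@1, OP2@4, OP5@7, OP6@7.
Load per day: day 1: 10, day 2: 10, day 3: 8, day 4: 4, day 5: 4, day 6: 4, day 7: 7, day 8: 7, day 9: 7, day 10: 5, day 11: 0, day 12: 0, day 13: 0.
Peak is 10.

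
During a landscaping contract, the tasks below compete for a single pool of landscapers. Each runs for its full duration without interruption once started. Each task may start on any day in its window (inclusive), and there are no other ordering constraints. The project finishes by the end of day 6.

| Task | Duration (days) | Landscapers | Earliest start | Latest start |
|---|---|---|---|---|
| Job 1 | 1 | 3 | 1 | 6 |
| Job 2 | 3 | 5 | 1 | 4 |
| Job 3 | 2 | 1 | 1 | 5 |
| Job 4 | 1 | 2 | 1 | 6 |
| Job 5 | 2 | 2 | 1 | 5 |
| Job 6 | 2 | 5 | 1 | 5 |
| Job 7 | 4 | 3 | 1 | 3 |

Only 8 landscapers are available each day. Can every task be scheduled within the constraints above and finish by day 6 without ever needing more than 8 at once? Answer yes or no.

yes

Schedule Job 1@1, Job 2@2, Job 3@1, Job 4@1, Job 5@1, Job 6@5, Job 7@3: d1:8  d2:8  d3:8  d4:8  d5:8  d6:8 — peak 8 ≤ 8.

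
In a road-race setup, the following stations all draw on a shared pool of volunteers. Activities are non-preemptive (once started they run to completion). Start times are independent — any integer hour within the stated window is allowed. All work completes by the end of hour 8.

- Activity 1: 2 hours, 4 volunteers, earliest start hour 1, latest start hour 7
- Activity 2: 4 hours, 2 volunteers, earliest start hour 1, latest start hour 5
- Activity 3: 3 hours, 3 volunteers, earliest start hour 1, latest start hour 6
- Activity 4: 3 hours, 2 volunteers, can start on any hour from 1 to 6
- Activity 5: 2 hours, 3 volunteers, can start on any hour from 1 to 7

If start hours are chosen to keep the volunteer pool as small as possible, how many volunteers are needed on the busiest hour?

5

Early-start (Activity 1@1, Activity 2@1, Activity 3@1, Activity 4@1, Activity 5@1) gives peak 14: h1:14  h2:14  h3:7  h4:2  h5:0  h6:0  h7:0  h8:0.
Shift Activity 2→3, Activity 3→3, Activity 4→6, Activity 5→7.
Schedule Activity 1@1, Activity 2@3, Activity 3@3, Activity 4@6, Activity 5@7: h1:4  h2:4  h3:5  h4:5  h5:5  h6:4  h7:5  h8:5 — peak 5.
Total volunteer-hours = 37 over 8 hours ⇒ peak ≥ ⌈37/8⌉ = 5, so 5 is optimal.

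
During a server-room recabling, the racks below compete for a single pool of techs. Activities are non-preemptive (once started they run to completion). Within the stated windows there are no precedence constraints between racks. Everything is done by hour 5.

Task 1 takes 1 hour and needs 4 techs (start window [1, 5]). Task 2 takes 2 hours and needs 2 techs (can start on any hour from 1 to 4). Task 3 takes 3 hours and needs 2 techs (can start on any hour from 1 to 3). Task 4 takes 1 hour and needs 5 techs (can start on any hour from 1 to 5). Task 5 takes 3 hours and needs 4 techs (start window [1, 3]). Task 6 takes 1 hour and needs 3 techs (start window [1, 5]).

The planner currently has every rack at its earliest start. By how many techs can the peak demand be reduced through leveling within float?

12

Early-start peak: h1:20  h2:8  h3:6  h4:0  h5:0 ⇒ 20.
Leveled (Task 1@1, Task 2@1, Task 3@1, Task 4@5, Task 5@2, Task 6@4): h1:8  h2:8  h3:6  h4:7  h5:5 ⇒ 8.
Reduction 20 − 8 = 12.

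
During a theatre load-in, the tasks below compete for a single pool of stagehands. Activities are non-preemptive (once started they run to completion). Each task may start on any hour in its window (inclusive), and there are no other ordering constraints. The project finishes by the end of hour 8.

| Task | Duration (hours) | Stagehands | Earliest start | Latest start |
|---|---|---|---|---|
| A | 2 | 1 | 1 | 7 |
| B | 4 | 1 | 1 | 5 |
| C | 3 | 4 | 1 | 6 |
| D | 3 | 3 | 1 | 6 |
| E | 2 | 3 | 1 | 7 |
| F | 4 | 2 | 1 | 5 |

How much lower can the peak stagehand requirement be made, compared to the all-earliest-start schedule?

8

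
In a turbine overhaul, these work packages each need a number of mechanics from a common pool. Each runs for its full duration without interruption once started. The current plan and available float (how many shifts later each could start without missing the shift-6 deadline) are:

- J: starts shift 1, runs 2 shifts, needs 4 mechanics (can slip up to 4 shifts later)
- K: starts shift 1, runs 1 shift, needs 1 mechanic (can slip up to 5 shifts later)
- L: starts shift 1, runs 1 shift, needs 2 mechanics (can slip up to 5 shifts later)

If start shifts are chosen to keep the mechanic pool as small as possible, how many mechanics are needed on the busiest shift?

Early-start (J@1, K@1, L@1) gives peak 7: s1:7  s2:4  s3:0  s4:0  s5:0  s6:0.
Shift K→3, L→3.
Schedule J@1, K@3, L@3: s1:4  s2:4  s3:3  s4:0  s5:0  s6:0 — peak 4.

4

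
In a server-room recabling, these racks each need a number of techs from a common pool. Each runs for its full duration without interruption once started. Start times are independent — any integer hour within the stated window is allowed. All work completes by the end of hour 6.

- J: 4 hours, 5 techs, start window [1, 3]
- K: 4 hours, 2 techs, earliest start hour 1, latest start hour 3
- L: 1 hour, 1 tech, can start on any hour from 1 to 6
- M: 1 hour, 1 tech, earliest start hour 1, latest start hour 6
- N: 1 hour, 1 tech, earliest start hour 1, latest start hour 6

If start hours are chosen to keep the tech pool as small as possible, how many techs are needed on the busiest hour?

7

Early-start (J@1, K@1, L@1, M@1, N@1) gives peak 10: h1:10  h2:7  h3:7  h4:7  h5:0  h6:0.
Shift L→5, M→5, N→5.
Schedule J@1, K@1, L@5, M@5, N@5: h1:7  h2:7  h3:7  h4:7  h5:3  h6:0 — peak 7.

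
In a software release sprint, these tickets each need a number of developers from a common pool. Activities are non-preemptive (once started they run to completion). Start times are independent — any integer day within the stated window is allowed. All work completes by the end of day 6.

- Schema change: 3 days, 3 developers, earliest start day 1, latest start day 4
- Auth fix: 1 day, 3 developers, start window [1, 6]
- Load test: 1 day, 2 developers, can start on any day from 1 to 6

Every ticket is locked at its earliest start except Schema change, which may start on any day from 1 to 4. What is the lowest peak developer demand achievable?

Schema change@1: d1:8  d2:3  d3:3  d4:0  d5:0  d6:0 → peak 8
Schema change@2: d1:5  d2:3  d3:3  d4:3  d5:0  d6:0 → peak 5
Schema change@3: d1:5  d2:0  d3:3  d4:3  d5:3  d6:0 → peak 5
Schema change@4: d1:5  d2:0  d3:0  d4:3  d5:3  d6:3 → peak 5
Best is Schema change@2, peak 5.

5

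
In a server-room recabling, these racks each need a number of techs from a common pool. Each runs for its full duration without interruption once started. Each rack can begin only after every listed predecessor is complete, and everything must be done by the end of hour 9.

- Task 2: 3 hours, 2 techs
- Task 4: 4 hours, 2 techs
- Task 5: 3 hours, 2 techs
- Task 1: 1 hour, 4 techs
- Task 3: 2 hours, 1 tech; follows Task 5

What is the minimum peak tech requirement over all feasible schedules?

4

Early-start (Task 2@1, Task 4@1, Task 5@1, Task 1@1, Task 3@4) gives peak 10: h1:10  h2:6  h3:6  h4:3  h5:1  h6:0  h7:0  h8:0  h9:0.
Shift Task 5→4, Task 1→7, Task 3→8.
Schedule Task 2@1, Task 4@1, Task 5@4, Task 1@7, Task 3@8: h1:4  h2:4  h3:4  h4:4  h5:2  h6:2  h7:4  h8:1  h9:1 — peak 4.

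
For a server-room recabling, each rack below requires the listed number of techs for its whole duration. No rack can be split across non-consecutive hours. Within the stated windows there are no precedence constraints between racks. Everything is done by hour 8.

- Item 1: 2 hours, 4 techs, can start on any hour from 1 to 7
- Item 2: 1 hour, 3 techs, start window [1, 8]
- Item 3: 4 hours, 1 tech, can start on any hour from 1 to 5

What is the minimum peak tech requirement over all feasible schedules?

4

Early-start (Item 1@1, Item 2@1, Item 3@1) gives peak 8: h1:8  h2:5  h3:1  h4:1  h5:0  h6:0  h7:0  h8:0.
Shift Item 2→3, Item 3→3.
Schedule Item 1@1, Item 2@3, Item 3@3: h1:4  h2:4  h3:4  h4:1  h5:1  h6:1  h7:0  h8:0 — peak 4.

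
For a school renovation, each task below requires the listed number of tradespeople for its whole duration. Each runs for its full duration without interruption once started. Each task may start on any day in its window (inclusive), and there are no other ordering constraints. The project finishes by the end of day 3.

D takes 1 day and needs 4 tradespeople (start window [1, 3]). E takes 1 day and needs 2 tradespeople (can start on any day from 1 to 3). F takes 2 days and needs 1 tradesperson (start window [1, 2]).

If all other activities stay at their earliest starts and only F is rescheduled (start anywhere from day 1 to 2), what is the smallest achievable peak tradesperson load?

6

F@1: d1:7  d2:1  d3:0 → peak 7
F@2: d1:6  d2:1  d3:1 → peak 6
Best is F@2, peak 6.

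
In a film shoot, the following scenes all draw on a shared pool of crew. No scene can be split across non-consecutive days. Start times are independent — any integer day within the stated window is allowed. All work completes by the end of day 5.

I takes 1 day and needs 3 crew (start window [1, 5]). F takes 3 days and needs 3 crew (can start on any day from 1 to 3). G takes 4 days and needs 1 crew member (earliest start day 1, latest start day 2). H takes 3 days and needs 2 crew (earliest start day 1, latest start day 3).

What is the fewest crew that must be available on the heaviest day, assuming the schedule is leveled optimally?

6

Early-start (I@1, F@1, G@1, H@1) gives peak 9: d1:9  d2:6  d3:6  d4:1  d5:0.
Shift G→2, H→2.
Schedule I@1, F@1, G@2, H@2: d1:6  d2:6  d3:6  d4:3  d5:1 — peak 6.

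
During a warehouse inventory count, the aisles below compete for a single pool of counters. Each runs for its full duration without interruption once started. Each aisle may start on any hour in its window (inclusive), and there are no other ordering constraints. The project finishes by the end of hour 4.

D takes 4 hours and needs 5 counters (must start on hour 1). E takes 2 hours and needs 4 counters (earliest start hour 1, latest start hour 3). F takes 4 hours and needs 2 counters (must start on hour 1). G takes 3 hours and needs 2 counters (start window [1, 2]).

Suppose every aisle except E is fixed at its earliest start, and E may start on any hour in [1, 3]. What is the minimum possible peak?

E@1: h1:13  h2:13  h3:9  h4:7 → peak 13
E@2: h1:9  h2:13  h3:13  h4:7 → peak 13
E@3: h1:9  h2:9  h3:13  h4:11 → peak 13
Best is E@1, peak 13.

13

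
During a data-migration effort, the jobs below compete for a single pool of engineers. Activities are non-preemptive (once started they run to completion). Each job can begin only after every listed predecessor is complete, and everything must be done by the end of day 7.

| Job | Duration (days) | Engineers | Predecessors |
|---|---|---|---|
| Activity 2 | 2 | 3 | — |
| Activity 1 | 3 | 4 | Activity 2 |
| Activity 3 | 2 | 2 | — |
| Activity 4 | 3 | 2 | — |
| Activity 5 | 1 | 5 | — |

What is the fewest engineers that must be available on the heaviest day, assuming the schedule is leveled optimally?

Early-start (Activity 2@1, Activity 1@3, Activity 3@1, Activity 4@1, Activity 5@1) gives peak 12: d1:12  d2:7  d3:6  d4:4  d5:4  d6:0  d7:0.
Shift Activity 4→3, Activity 5→6.
Schedule Activity 2@1, Activity 1@3, Activity 3@1, Activity 4@3, Activity 5@6: d1:5  d2:5  d3:6  d4:6  d5:6  d6:5  d7:0 — peak 6.

6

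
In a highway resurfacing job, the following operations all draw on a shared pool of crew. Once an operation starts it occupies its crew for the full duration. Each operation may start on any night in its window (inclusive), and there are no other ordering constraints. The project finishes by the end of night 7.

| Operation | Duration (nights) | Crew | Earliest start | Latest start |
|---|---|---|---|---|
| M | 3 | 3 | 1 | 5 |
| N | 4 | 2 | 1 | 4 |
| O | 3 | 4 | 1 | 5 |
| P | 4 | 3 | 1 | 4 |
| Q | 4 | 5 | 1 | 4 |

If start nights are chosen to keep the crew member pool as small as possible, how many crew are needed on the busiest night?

Early-start (M@1, N@1, O@1, P@1, Q@1) gives peak 17: n1:17  n2:17  n3:17  n4:10  n5:0  n6:0  n7:0.
Shift P→4, Q→4.
Schedule M@1, N@1, O@1, P@4, Q@4: n1:9  n2:9  n3:9  n4:10  n5:8  n6:8  n7:8 — peak 10.

10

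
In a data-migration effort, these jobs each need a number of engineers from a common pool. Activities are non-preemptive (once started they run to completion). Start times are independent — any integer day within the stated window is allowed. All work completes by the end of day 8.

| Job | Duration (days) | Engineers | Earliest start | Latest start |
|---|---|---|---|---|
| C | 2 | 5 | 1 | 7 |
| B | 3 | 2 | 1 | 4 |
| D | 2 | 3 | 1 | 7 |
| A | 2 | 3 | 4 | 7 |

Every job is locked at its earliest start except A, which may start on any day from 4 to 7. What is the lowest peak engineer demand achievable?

10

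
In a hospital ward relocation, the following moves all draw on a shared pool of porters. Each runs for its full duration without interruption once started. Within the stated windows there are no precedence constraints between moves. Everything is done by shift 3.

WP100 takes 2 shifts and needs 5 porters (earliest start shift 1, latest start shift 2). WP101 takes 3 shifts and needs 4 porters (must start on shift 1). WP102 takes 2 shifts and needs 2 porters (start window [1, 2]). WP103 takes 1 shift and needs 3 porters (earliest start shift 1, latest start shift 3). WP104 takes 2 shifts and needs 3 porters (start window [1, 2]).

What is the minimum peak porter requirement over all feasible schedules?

14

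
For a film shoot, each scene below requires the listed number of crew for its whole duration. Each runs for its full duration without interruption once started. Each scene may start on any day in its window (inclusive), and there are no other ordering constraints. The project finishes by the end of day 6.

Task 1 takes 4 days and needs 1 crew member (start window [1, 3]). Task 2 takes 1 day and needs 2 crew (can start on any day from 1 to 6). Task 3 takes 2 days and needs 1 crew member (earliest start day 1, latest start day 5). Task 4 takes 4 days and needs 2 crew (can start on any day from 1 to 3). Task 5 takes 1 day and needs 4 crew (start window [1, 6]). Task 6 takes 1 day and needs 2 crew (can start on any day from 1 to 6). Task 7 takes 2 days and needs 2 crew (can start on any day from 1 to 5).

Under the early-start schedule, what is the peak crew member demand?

14

Early-start schedule: Task 1@1, Task 2@1, Task 3@1, Task 4@1, Task 5@1, Task 6@1, Task 7@1.
Load per day: day 1: 14, day 2: 6, day 3: 3, day 4: 3, day 5: 0, day 6: 0.
Peak is 14.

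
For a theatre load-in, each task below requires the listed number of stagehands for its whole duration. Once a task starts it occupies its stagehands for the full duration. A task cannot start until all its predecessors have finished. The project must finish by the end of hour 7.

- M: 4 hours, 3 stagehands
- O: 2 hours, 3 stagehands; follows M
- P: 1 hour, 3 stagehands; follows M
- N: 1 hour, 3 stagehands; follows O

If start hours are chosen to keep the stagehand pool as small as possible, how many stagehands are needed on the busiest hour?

6

Schedule M@1, O@5, P@5, N@7: h1:3  h2:3  h3:3  h4:3  h5:6  h6:3  h7:3 — peak 6.
No arrangement of the 3 feasible schedules does better.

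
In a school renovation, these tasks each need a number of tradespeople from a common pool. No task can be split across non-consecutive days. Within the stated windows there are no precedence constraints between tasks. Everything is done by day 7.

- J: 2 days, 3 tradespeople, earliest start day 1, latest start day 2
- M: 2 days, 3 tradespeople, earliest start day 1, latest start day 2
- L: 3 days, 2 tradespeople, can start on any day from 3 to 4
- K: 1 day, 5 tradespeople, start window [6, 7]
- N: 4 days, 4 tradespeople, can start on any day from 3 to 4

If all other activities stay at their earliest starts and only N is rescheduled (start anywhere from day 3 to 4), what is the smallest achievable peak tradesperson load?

9

N@3: d1:6  d2:6  d3:6  d4:6  d5:6  d6:9  d7:0 → peak 9
N@4: d1:6  d2:6  d3:2  d4:6  d5:6  d6:9  d7:4 → peak 9
Best is N@3, peak 9.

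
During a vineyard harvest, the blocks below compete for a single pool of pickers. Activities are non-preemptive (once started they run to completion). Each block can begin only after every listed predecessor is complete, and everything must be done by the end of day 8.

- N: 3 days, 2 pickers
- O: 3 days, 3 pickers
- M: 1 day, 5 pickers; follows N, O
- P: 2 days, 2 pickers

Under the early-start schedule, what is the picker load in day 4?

5

At early start, day 4 has: M.
Demand: 5 = 5.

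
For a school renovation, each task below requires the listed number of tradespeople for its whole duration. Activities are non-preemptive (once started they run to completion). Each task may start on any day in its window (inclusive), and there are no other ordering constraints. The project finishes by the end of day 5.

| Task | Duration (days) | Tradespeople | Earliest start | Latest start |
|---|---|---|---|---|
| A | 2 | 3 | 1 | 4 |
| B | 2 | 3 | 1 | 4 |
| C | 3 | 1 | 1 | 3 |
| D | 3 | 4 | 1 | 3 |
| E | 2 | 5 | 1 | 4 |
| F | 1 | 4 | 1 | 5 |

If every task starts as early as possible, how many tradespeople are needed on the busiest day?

20

Early-start schedule: A@1, B@1, C@1, D@1, E@1, F@1.
Load per day: day 1: 20, day 2: 16, day 3: 5, day 4: 0, day 5: 0.
Peak is 20.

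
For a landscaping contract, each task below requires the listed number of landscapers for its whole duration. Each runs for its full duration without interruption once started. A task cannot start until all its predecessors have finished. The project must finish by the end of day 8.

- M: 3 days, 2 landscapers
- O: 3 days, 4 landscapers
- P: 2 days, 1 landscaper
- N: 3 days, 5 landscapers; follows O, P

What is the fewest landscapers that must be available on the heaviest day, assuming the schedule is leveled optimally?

Early-start (M@1, O@1, P@1, N@4) gives peak 7: d1:7  d2:7  d3:6  d4:5  d5:5  d6:5  d7:0  d8:0.
Shift P→4, N→6.
Schedule M@1, O@1, P@4, N@6: d1:6  d2:6  d3:6  d4:1  d5:1  d6:5  d7:5  d8:5 — peak 6.

6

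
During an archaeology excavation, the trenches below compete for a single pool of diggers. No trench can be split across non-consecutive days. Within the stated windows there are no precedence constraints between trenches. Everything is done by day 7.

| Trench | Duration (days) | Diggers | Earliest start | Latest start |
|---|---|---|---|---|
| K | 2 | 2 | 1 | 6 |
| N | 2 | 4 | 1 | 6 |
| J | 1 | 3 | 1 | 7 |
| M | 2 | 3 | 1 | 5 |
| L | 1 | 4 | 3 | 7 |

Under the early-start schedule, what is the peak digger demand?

Early-start schedule: K@1, N@1, J@1, M@1, L@3.
Load per day: day 1: 12, day 2: 9, day 3: 4, day 4: 0, day 5: 0, day 6: 0, day 7: 0.
Peak is 12.

12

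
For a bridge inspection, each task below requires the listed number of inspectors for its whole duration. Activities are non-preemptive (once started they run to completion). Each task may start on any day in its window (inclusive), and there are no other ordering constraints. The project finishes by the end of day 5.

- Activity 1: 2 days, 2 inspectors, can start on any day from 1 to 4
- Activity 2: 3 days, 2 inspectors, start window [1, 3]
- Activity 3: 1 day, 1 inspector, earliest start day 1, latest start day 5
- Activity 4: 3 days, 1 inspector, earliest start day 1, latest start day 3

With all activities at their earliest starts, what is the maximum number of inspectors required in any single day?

6

Early-start schedule: Activity 1@1, Activity 2@1, Activity 3@1, Activity 4@1.
Load per day: day 1: 6, day 2: 5, day 3: 3, day 4: 0, day 5: 0.
Peak is 6.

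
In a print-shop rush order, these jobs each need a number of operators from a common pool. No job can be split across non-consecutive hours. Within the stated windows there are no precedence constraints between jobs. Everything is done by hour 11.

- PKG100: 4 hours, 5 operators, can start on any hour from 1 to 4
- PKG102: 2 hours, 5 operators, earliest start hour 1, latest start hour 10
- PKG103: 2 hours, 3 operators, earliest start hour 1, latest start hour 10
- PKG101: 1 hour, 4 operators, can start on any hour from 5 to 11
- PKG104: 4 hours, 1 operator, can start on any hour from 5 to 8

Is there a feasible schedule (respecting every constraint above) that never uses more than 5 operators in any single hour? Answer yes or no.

yes

Schedule PKG100@1, PKG102@5, PKG103@7, PKG101@9, PKG104@7: h1:5  h2:5  h3:5  h4:5  h5:5  h6:5  h7:4  h8:4  h9:5  h10:1  h11:0 — peak 5 ≤ 5.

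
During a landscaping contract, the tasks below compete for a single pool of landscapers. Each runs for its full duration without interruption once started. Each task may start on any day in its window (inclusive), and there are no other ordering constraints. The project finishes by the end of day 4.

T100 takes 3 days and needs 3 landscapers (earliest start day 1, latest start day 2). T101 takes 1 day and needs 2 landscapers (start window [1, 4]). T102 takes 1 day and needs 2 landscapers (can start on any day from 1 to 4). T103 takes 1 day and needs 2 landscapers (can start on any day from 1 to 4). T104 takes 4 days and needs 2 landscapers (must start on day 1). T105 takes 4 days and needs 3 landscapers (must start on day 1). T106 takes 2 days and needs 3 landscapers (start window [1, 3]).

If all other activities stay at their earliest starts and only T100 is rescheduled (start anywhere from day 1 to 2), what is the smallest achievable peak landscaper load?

T100@1: d1:17  d2:11  d3:8  d4:5 → peak 17
T100@2: d1:14  d2:11  d3:8  d4:8 → peak 14
Best is T100@2, peak 14.

14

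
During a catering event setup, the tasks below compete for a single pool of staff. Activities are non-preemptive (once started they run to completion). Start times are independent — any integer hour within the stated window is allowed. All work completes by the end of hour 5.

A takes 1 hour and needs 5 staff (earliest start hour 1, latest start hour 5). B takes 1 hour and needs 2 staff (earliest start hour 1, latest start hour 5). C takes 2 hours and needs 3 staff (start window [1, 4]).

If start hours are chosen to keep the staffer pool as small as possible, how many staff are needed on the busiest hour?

5

Early-start (A@1, B@1, C@1) gives peak 10: h1:10  h2:3  h3:0  h4:0  h5:0.
Shift B→2, C→2.
Schedule A@1, B@2, C@2: h1:5  h2:5  h3:3  h4:0  h5:0 — peak 5.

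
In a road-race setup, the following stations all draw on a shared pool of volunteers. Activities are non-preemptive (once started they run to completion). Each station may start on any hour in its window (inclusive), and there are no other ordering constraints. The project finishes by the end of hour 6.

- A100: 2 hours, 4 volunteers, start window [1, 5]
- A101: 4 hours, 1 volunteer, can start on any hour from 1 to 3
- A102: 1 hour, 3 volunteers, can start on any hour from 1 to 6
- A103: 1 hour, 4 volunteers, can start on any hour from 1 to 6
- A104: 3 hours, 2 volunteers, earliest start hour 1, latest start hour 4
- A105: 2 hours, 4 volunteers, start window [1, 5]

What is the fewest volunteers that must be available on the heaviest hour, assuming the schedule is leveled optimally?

Early-start (A100@1, A101@1, A102@1, A103@1, A104@1, A105@1) gives peak 18: h1:18  h2:11  h3:3  h4:1  h5:0  h6:0.
Shift A102→4, A103→3, A104→4, A105→5.
Schedule A100@1, A101@1, A102@4, A103@3, A104@4, A105@5: h1:5  h2:5  h3:5  h4:6  h5:6  h6:6 — peak 6.
Total volunteer-hours = 33 over 6 hours ⇒ peak ≥ ⌈33/6⌉ = 6, so 6 is optimal.

6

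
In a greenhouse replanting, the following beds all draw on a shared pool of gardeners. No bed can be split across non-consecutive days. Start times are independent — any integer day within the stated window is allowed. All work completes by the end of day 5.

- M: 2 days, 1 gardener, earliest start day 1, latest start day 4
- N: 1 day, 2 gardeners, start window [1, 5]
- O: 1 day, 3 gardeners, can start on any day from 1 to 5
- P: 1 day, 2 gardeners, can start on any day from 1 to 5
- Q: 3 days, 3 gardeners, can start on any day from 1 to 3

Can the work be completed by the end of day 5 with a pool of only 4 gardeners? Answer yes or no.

Schedule M@1, N@4, O@5, P@4, Q@1: d1:4  d2:4  d3:3  d4:4  d5:3 — peak 4 ≤ 4.

yes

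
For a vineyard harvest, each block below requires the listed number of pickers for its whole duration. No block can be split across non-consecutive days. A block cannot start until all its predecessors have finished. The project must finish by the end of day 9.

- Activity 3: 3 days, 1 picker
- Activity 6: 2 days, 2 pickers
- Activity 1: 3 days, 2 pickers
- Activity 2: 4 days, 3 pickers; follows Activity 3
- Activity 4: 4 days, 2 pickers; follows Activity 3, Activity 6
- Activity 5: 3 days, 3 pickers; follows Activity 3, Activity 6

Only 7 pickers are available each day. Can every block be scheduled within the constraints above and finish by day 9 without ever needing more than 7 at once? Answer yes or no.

The minimum achievable peak is 8; 7 < 8, so no feasible schedule stays within the cap.

no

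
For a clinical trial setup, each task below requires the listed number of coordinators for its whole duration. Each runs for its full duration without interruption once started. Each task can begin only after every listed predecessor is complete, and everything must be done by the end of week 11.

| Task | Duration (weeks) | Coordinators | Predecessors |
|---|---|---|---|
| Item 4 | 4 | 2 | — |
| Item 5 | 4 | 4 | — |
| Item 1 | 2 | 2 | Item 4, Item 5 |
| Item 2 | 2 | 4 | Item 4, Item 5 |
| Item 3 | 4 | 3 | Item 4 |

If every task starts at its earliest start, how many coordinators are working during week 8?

At early start, week 8 has: Item 3.
Demand: 3 = 3.

3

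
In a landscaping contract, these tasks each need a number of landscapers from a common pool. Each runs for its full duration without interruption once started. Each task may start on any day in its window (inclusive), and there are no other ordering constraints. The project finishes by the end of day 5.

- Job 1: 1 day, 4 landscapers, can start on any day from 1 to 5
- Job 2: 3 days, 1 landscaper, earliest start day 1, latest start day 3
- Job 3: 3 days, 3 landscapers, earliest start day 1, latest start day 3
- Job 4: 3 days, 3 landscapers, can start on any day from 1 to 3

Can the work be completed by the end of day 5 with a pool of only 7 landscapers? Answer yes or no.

Schedule Job 1@1, Job 2@1, Job 3@2, Job 4@2: d1:5  d2:7  d3:7  d4:6  d5:0 — peak 7 ≤ 7.

yes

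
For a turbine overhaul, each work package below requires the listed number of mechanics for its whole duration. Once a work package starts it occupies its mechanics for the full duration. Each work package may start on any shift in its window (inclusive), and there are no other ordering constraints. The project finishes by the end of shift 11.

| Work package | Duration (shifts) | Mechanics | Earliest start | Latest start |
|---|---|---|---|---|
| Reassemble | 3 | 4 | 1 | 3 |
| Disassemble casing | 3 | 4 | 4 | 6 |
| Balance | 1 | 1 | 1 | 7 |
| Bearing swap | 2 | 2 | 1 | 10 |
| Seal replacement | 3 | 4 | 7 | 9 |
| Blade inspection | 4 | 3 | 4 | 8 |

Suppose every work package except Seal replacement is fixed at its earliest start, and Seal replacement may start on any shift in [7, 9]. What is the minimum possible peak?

Seal replacement@7: s1:7  s2:6  s3:4  s4:7  s5:7  s6:7  s7:7  s8:4  s9:4  s10:0  s11:0 → peak 7
Seal replacement@8: s1:7  s2:6  s3:4  s4:7  s5:7  s6:7  s7:3  s8:4  s9:4  s10:4  s11:0 → peak 7
Seal replacement@9: s1:7  s2:6  s3:4  s4:7  s5:7  s6:7  s7:3  s8:0  s9:4  s10:4  s11:4 → peak 7
Best is Seal replacement@7, peak 7.

7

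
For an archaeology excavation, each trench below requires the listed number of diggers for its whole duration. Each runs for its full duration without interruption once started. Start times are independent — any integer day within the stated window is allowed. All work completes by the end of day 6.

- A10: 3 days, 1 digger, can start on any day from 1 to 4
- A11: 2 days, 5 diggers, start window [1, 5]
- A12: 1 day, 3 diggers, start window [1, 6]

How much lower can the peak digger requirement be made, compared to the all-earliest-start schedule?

Early-start peak: d1:9  d2:6  d3:1  d4:0  d5:0  d6:0 ⇒ 9.
Leveled (A10@1, A11@4, A12@1): d1:4  d2:1  d3:1  d4:5  d5:5  d6:0 ⇒ 5.
Reduction 9 − 5 = 4.

4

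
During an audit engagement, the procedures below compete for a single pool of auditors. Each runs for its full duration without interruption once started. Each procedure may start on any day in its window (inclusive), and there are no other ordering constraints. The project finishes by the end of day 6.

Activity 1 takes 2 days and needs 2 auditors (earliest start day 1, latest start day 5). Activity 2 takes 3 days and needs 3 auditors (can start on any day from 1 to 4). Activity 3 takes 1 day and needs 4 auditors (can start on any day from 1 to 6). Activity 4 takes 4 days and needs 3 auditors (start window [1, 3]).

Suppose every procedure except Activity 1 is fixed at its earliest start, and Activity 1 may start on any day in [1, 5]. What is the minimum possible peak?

10

Activity 1@1: d1:12  d2:8  d3:6  d4:3  d5:0  d6:0 → peak 12
Activity 1@2: d1:10  d2:8  d3:8  d4:3  d5:0  d6:0 → peak 10
Activity 1@3: d1:10  d2:6  d3:8  d4:5  d5:0  d6:0 → peak 10
Activity 1@4: d1:10  d2:6  d3:6  d4:5  d5:2  d6:0 → peak 10
Activity 1@5: d1:10  d2:6  d3:6  d4:3  d5:2  d6:2 → peak 10
Best is Activity 1@2, peak 10.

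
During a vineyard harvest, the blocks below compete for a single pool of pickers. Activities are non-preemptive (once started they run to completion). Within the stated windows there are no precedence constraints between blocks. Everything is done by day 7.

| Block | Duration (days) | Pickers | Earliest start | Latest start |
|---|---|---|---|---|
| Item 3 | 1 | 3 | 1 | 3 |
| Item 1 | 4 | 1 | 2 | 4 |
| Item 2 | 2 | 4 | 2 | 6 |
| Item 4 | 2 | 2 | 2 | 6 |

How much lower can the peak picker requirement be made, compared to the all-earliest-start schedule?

Early-start peak: d1:3  d2:7  d3:7  d4:1  d5:1  d6:0  d7:0 ⇒ 7.
Leveled (Item 3@1, Item 1@2, Item 2@6, Item 4@2): d1:3  d2:3  d3:3  d4:1  d5:1  d6:4  d7:4 ⇒ 4.
Reduction 7 − 4 = 3.

3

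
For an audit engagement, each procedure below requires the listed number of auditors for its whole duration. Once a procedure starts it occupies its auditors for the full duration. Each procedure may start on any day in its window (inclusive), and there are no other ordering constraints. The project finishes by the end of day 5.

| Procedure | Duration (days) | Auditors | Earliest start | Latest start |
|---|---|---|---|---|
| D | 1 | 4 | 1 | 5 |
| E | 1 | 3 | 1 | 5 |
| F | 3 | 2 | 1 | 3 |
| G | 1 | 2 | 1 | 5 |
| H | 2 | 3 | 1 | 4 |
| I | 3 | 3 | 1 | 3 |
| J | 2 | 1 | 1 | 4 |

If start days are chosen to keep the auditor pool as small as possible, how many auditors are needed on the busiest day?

7

Early-start (D@1, E@1, F@1, G@1, H@1, I@1, J@1) gives peak 18: d1:18  d2:9  d3:5  d4:0  d5:0.
Shift E→2, G→2, H→4, I→3, J→3.
Schedule D@1, E@2, F@1, G@2, H@4, I@3, J@3: d1:6  d2:7  d3:6  d4:7  d5:6 — peak 7.
Total auditor-days = 32 over 5 days ⇒ peak ≥ ⌈32/5⌉ = 7, so 7 is optimal.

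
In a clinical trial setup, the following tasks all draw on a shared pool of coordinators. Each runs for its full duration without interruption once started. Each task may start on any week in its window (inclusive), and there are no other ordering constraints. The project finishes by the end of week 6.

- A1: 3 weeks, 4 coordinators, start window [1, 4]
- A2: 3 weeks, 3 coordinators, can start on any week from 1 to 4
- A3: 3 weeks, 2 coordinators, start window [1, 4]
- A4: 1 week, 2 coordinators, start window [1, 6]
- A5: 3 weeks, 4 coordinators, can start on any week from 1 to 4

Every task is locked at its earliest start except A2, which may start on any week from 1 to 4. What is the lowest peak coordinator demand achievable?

A2@1: w1:15  w2:13  w3:13  w4:0  w5:0  w6:0 → peak 15
A2@2: w1:12  w2:13  w3:13  w4:3  w5:0  w6:0 → peak 13
A2@3: w1:12  w2:10  w3:13  w4:3  w5:3  w6:0 → peak 13
A2@4: w1:12  w2:10  w3:10  w4:3  w5:3  w6:3 → peak 12
Best is A2@4, peak 12.

12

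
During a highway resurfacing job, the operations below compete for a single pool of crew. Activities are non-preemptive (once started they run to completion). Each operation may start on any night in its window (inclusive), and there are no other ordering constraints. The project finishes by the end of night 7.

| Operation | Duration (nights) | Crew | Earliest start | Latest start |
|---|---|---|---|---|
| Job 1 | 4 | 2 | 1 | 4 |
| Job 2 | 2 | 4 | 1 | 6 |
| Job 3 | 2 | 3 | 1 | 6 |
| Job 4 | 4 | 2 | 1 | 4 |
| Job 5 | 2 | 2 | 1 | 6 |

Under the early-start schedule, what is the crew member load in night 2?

At early start, night 2 has: Job 1, Job 2, Job 3, Job 4, Job 5.
Demand: 2 + 4 + 3 + 2 + 2 = 13.

13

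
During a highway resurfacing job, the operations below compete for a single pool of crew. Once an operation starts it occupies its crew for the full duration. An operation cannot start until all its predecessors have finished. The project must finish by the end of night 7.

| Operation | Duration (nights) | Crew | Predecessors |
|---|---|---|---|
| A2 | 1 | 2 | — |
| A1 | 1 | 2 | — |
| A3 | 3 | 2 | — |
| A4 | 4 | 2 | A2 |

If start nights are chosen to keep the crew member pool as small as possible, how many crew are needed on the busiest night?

4

Early-start (A2@1, A1@1, A3@1, A4@2) gives peak 6: n1:6  n2:4  n3:4  n4:2  n5:2  n6:0  n7:0.
Shift A3→2.
Schedule A2@1, A1@1, A3@2, A4@2: n1:4  n2:4  n3:4  n4:4  n5:2  n6:0  n7:0 — peak 4.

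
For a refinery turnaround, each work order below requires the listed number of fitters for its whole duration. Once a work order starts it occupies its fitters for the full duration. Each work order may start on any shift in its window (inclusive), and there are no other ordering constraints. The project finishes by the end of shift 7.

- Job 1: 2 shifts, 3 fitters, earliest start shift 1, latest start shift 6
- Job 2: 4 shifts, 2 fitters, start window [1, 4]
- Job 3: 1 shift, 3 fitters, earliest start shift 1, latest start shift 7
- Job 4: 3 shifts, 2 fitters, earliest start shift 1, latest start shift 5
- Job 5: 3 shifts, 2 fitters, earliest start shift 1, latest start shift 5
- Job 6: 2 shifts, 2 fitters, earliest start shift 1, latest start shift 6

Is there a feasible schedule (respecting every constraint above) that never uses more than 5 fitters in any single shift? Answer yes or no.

no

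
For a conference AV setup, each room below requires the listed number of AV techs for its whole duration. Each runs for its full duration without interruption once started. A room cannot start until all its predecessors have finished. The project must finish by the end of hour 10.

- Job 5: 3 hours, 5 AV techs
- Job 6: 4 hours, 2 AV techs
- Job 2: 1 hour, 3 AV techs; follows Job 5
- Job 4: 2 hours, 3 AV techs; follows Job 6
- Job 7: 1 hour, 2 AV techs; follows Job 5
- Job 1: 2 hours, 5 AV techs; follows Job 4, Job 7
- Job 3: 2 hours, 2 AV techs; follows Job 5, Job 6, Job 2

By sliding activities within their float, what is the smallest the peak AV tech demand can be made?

Schedule Job 5@1, Job 6@1, Job 2@4, Job 4@5, Job 7@4, Job 1@7, Job 3@5: h1:7  h2:7  h3:7  h4:7  h5:5  h6:5  h7:5  h8:5  h9:0  h10:0 — peak 7.

7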